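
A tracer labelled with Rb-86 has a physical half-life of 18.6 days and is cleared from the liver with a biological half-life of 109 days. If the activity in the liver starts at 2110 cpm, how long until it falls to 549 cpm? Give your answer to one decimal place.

1/t_eff = 1/t_phys + 1/t_biol = 1/18.6 + 1/109 = 0.062938 per day.
t_eff = 18.6 × 109 / (18.6 + 109) ≈ 15.889 days.
n = log₂(2110/549) ≈ 1.9424; t = 1.9424 × 15.889 ≈ 30.862 days.

30.9 days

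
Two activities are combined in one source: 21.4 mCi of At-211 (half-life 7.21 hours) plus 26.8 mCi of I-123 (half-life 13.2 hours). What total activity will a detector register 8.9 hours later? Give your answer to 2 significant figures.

At-211: 21.4 × (1/2)^(8.9/7.21) = 21.4 × (1/2)^1.2344 ≈ 9.0954 mCi.
I-123: 26.8 × (1/2)^(8.9/13.2) = 26.8 × (1/2)^0.67424 ≈ 16.795 mCi.
Total = 9.0954 + 16.795 ≈ 25.89 mCi.

26 mCi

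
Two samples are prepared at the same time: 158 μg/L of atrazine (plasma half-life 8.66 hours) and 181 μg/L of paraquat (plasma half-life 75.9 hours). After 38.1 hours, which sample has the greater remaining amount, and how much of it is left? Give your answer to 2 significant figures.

atrazine: 158 × (1/2)^4.3995 ≈ 7.4862 μg/L.
paraquat: 181 × (1/2)^0.50198 ≈ 127.81 μg/L.
Paraquat has more remaining, at ≈ 127.81 μg/L.

paraquat, 130 μg/L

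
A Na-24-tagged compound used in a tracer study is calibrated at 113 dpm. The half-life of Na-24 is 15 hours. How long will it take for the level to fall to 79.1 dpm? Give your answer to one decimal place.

7.7 hours

Fraction remaining = 79.1/113 ≈ 0.7.
n = log₂(113/79.1) = ln(1.4286)/ln 2 ≈ 0.51457 half-lives.
t = n × t½ = 0.51457 × 15 ≈ 7.7186 hours.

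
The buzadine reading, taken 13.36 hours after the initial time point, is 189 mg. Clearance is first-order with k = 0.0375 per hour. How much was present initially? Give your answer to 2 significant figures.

t½ = ln 2 / k = 0.69315 / 0.0375 ≈ 18.484 hours.
Number of half-lives elapsed: n = 13.36/18.484 ≈ 0.72279.
A₀ = A × 2^n = 189 × 2^0.72279 = 189 × 1.6504 ≈ 311.92 mg.

310 mg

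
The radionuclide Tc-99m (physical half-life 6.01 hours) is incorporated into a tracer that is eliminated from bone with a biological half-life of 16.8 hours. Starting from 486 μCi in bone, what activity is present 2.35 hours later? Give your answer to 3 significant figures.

1/t_eff = 1/t_phys + 1/t_biol = 1/6.01 + 1/16.8 = 0.22591 per hour.
t_eff = 6.01 × 16.8 / (6.01 + 16.8) ≈ 4.4265 hours.
Remaining = 486 × (1/2)^(2.35/4.4265) = 486 × (1/2)^0.5309 ≈ 336.37 μCi.

336 μCi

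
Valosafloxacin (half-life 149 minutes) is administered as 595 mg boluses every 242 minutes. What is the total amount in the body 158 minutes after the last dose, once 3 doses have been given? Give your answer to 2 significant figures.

The 3 doses were given 642, 400, 158 minutes ago.
Total = 595·(1/2)^(642/149) + 595·(1/2)^(400/149) + 595·(1/2)^(158/149)
      = 30.024 + 92.551 + 285.3 ≈ 407.88 mg.

410 mg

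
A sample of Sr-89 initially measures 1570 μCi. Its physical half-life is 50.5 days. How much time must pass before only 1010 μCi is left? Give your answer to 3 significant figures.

32.1 days

Fraction remaining = 1010/1570 ≈ 0.64331.
n = log₂(1570/1010) = ln(1.5545)/ln 2 ≈ 0.63641 half-lives.
t = n × t½ = 0.63641 × 50.5 ≈ 32.139 days.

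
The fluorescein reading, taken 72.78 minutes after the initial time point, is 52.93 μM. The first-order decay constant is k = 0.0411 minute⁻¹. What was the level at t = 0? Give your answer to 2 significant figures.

1100 μM

t½ = ln 2 / k = 0.69315 / 0.0411 ≈ 16.865 minutes.
Number of half-lives elapsed: n = 72.78/16.865 ≈ 4.3155.
A₀ = A × 2^n = 52.93 × 2^4.3155 = 52.93 × 19.911 ≈ 1053.9 μM.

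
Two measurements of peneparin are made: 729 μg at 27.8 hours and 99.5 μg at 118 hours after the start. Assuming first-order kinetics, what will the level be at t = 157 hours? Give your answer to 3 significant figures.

Over Δt = 118 − 27.8 = 90.2 hours, the level fell by a factor of 729/99.5 ≈ 7.3266.
n = log₂(7.3266) ≈ 2.8732 half-lives, so t½ = 90.2/2.8732 ≈ 31.394 hours.
From t = 118 to t = 157: 99.5 × (1/2)^((157−118)/31.394) ≈ 42.059 μg.

42.1 μg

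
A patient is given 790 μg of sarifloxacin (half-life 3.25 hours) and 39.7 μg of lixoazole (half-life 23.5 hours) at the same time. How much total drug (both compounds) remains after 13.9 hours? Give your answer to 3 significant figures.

67.1 μg

sarifloxacin: 790 × (1/2)^(13.9/3.25) = 790 × (1/2)^4.2769 ≈ 40.752 μg.
lixoazole: 39.7 × (1/2)^(13.9/23.5) = 39.7 × (1/2)^0.59149 ≈ 26.347 μg.
Total = 40.752 + 26.347 ≈ 67.099 μg.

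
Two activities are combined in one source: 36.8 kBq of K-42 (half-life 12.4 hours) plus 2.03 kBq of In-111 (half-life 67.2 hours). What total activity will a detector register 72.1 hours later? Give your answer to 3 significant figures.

K-42: 36.8 × (1/2)^(72.1/12.4) = 36.8 × (1/2)^5.8145 ≈ 0.65389 kBq.
In-111: 2.03 × (1/2)^(72.1/67.2) = 2.03 × (1/2)^1.0729 ≈ 0.96497 kBq.
Total = 0.65389 + 0.96497 ≈ 1.6189 kBq.

1.62 kBq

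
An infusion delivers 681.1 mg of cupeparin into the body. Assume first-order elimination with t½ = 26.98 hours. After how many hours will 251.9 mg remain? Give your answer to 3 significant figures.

Fraction remaining = 251.9/681.1 ≈ 0.36984.
n = log₂(681.1/251.9) = ln(2.7039)/ln 2 ≈ 1.435 half-lives.
t = n × t½ = 1.435 × 26.98 ≈ 38.717 hours.

38.7 hours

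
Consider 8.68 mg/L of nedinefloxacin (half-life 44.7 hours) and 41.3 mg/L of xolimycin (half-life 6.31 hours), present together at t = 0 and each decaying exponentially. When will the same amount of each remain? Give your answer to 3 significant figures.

16.5 hours

Set 8.68·(1/2)^(t/44.7) = 41.3·(1/2)^(t/6.31).
Taking log₂: log₂(8.68/41.3) = t·(1/44.7 − 1/6.31).
log₂(0.21017) = -2.2504; 1/44.7 − 1/6.31 = -0.13611.
t = -2.2504 / -0.13611 ≈ 16.534 hours.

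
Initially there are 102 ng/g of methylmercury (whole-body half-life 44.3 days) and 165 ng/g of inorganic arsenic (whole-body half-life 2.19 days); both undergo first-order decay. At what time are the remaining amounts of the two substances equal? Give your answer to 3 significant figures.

Set 102·(1/2)^(t/44.3) = 165·(1/2)^(t/2.19).
Taking log₂: log₂(102/165) = t·(1/44.3 − 1/2.19).
log₂(0.61818) = -0.6939; 1/44.3 − 1/2.19 = -0.43405.
t = -0.6939 / -0.43405 ≈ 1.5987 days.

1.60 days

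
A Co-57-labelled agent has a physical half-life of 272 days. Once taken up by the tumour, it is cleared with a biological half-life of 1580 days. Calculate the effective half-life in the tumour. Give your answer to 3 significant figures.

1/t_eff = 1/t_phys + 1/t_biol = 1/272 + 1/1580 = 0.0043094 per day.
t_eff = 272 × 1580 / (272 + 1580) ≈ 232.05 days.

232 days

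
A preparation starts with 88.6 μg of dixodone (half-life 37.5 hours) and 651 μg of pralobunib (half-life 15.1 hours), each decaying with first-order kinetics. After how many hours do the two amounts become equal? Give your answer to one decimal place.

Set 88.6·(1/2)^(t/37.5) = 651·(1/2)^(t/15.1).
Taking log₂: log₂(88.6/651) = t·(1/37.5 − 1/15.1).
log₂(0.1361) = -2.8773; 1/37.5 − 1/15.1 = -0.039558.
t = -2.8773 / -0.039558 ≈ 72.735 hours.

72.7 hours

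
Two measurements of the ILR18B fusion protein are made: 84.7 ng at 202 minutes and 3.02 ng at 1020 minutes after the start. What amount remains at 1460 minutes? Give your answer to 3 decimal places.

Over Δt = 1020 − 202 = 818 minutes, the level fell by a factor of 84.7/3.02 ≈ 28.046.
n = log₂(28.046) ≈ 4.8097 half-lives, so t½ = 818/4.8097 ≈ 170.07 minutes.
From t = 1020 to t = 1460: 3.02 × (1/2)^((1460−1020)/170.07) ≈ 0.50257 ng.

0.503 ng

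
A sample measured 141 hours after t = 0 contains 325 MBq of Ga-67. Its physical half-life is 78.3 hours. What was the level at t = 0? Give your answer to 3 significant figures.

Number of half-lives elapsed: n = 141/78.3 ≈ 1.8008.
A₀ = A × 2^n = 325 × 2^1.8008 = 325 × 3.4841 ≈ 1132.3 MBq.

1130 MBq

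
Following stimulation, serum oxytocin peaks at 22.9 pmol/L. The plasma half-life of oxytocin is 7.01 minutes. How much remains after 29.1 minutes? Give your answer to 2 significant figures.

Number of half-lives: n = 29.1/7.01 ≈ 4.1512.
Remaining = 22.9 × (1/2)^4.1512 = 22.9 × 0.056281 ≈ 1.2888 pmol/L.

1.3 pmol/L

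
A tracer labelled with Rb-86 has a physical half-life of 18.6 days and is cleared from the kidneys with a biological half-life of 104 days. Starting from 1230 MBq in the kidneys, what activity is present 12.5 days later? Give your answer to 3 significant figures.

1/t_eff = 1/t_phys + 1/t_biol = 1/18.6 + 1/104 = 0.063379 per day.
t_eff = 18.6 × 104 / (18.6 + 104) ≈ 15.778 days.
Remaining = 1230 × (1/2)^(12.5/15.778) = 1230 × (1/2)^0.79224 ≈ 710.26 MBq.

710 MBq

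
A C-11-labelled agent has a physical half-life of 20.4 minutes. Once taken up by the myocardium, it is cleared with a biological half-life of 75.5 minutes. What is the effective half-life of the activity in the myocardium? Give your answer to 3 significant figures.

1/t_eff = 1/t_phys + 1/t_biol = 1/20.4 + 1/75.5 = 0.062265 per minute.
t_eff = 20.4 × 75.5 / (20.4 + 75.5) ≈ 16.06 minutes.

16.1 minutes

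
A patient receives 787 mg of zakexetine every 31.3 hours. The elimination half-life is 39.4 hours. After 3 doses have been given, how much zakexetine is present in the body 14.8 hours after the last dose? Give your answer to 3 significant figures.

1160 mg

The 3 doses were given 77.4, 46.1, 14.8 hours ago.
Total = 787·(1/2)^(77.4/39.4) + 787·(1/2)^(46.1/39.4) + 787·(1/2)^(14.8/39.4)
      = 201.66 + 349.75 + 606.59 ≈ 1158 mg.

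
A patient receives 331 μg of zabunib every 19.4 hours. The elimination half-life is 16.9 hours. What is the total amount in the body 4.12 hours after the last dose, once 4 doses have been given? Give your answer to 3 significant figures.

488 μg

The 4 doses were given 62.32, 42.92, 23.52, 4.12 hours ago.
Total = 331·(1/2)^(62.32/16.9) + 331·(1/2)^(42.92/16.9) + 331·(1/2)^(23.52/16.9) + 331·(1/2)^(4.12/16.9)
      = 25.69 + 56.927 + 126.15 + 279.54 ≈ 488.3 μg.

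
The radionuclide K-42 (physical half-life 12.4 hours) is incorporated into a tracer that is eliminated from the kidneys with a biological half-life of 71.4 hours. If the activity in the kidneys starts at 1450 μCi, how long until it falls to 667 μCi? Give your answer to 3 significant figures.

11.8 hours

1/t_eff = 1/t_phys + 1/t_biol = 1/12.4 + 1/71.4 = 0.094651 per hour.
t_eff = 12.4 × 71.4 / (12.4 + 71.4) ≈ 10.565 hours.
n = log₂(1450/667) ≈ 1.1203; t = 1.1203 × 10.565 ≈ 11.836 hours.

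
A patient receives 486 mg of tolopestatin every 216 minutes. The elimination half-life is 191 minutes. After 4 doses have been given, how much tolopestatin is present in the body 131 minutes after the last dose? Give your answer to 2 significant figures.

530 mg

The 4 doses were given 779, 563, 347, 131 minutes ago.
Total = 486·(1/2)^(779/191) + 486·(1/2)^(563/191) + 486·(1/2)^(347/191) + 486·(1/2)^(131/191)
      = 28.766 + 62.995 + 137.96 + 302.11 ≈ 531.83 mg.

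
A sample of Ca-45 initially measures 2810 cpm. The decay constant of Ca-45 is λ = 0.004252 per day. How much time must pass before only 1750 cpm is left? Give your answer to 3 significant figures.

111 days

t½ = ln 2 / λ = 0.69315 / 0.004252 ≈ 163.02 days.
Fraction remaining = 1750/2810 ≈ 0.62278.
n = log₂(2810/1750) = ln(1.6057)/ln 2 ≈ 0.68322 half-lives.
t = n × t½ = 0.68322 × 163.02 ≈ 111.38 days.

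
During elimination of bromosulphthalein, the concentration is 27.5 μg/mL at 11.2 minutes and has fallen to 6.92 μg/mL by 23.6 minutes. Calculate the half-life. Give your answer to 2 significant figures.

6.2 minutes

Over Δt = 23.6 − 11.2 = 12.4 minutes, the level fell by a factor of 27.5/6.92 ≈ 3.974.
n = log₂(3.974) ≈ 1.9906 half-lives, so t½ = 12.4/1.9906 ≈ 6.2293 minutes.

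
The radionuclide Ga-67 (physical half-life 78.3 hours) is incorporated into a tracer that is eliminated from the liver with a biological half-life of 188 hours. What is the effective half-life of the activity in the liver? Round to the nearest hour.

1/t_eff = 1/t_phys + 1/t_biol = 1/78.3 + 1/188 = 0.018091 per hour.
t_eff = 78.3 × 188 / (78.3 + 188) ≈ 55.278 hours.

55 hours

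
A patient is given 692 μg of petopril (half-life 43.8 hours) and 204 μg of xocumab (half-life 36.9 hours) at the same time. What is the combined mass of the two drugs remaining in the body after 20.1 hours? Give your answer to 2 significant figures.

petopril: 692 × (1/2)^(20.1/43.8) = 692 × (1/2)^0.4589 ≈ 503.46 μg.
xocumab: 204 × (1/2)^(20.1/36.9) = 204 × (1/2)^0.54472 ≈ 139.85 μg.
Total = 503.46 + 139.85 ≈ 643.3 μg.

640 μg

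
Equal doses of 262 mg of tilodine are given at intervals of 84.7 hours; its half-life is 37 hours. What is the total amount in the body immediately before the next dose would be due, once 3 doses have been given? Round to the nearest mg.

67 mg

The 3 doses were given 254.1, 169.4, 84.7 hours ago.
Total = 262·(1/2)^(254.1/37) + 262·(1/2)^(169.4/37) + 262·(1/2)^(84.7/37)
      = 2.2437 + 10.967 + 53.603 ≈ 66.813 mg.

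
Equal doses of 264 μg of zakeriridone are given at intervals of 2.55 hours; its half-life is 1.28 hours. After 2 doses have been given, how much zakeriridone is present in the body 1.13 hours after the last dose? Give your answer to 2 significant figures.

The 2 doses were given 3.68, 1.13 hours ago.
Total = 264·(1/2)^(3.68/1.28) + 264·(1/2)^(1.13/1.28)
      = 35.987 + 143.17 ≈ 179.16 μg.

180 μg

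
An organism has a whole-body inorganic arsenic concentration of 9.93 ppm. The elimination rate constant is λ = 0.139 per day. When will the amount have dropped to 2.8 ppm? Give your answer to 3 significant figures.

t½ = ln 2 / λ = 0.69315 / 0.139 ≈ 4.9867 days.
Fraction remaining = 2.8/9.93 ≈ 0.28197.
n = log₂(9.93/2.8) = ln(3.5464)/ln 2 ≈ 1.8264 half-lives.
t = n × t½ = 1.8264 × 4.9867 ≈ 9.1075 days.

9.11 days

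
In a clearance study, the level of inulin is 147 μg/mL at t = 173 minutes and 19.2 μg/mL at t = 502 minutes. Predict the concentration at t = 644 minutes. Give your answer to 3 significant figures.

Over Δt = 502 − 173 = 329 minutes, the level fell by a factor of 147/19.2 ≈ 7.6562.
n = log₂(7.6562) ≈ 2.9366 half-lives, so t½ = 329/2.9366 ≈ 112.03 minutes.
From t = 502 to t = 644: 19.2 × (1/2)^((644−502)/112.03) ≈ 7.9754 μg/mL.

7.98 μg/mL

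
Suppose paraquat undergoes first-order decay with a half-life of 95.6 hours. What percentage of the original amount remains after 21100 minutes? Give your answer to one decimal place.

7.8%

21100 minutes = 351.667 hours.
n = 351.667/95.6 ≈ 3.6785 half-lives.
Fraction remaining = (1/2)^3.6785 ≈ 0.078101, i.e. 7.8101%.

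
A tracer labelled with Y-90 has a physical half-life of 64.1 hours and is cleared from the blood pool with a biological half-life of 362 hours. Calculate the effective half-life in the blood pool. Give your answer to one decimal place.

1/t_eff = 1/t_phys + 1/t_biol = 1/64.1 + 1/362 = 0.018363 per hour.
t_eff = 64.1 × 362 / (64.1 + 362) ≈ 54.457 hours.

54.5 hours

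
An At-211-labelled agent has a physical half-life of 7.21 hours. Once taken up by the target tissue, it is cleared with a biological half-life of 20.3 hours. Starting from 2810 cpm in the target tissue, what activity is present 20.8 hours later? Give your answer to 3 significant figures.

1/t_eff = 1/t_phys + 1/t_biol = 1/7.21 + 1/20.3 = 0.18796 per hour.
t_eff = 7.21 × 20.3 / (7.21 + 20.3) ≈ 5.3204 hours.
Remaining = 2810 × (1/2)^(20.8/5.3204) = 2810 × (1/2)^3.9095 ≈ 186.99 cpm.

187 cpm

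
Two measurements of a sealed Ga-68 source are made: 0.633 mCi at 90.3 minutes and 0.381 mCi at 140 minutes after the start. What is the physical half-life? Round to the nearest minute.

68 minutes

Over Δt = 140 − 90.3 = 49.7 minutes, the level fell by a factor of 0.633/0.381 ≈ 1.6614.
n = log₂(1.6614) ≈ 0.73241 half-lives, so t½ = 49.7/0.73241 ≈ 67.858 minutes.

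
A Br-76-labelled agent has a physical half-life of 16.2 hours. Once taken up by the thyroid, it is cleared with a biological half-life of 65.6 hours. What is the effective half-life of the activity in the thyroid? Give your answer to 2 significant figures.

1/t_eff = 1/t_phys + 1/t_biol = 1/16.2 + 1/65.6 = 0.076972 per hour.
t_eff = 16.2 × 65.6 / (16.2 + 65.6) ≈ 12.992 hours.

13 hours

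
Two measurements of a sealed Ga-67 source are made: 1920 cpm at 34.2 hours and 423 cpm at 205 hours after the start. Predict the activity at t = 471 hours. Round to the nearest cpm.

40 cpm

Over Δt = 205 − 34.2 = 170.8 hours, the level fell by a factor of 1920/423 ≈ 4.539.
n = log₂(4.539) ≈ 2.1824 half-lives, so t½ = 170.8/2.1824 ≈ 78.263 hours.
From t = 205 to t = 471: 423 × (1/2)^((471−205)/78.263) ≈ 40.106 cpm.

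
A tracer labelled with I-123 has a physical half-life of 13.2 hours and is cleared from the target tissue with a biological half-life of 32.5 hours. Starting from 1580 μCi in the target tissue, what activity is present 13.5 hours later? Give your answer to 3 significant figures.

583 μCi

1/t_eff = 1/t_phys + 1/t_biol = 1/13.2 + 1/32.5 = 0.10653 per hour.
t_eff = 13.2 × 32.5 / (13.2 + 32.5) ≈ 9.3873 hours.
Remaining = 1580 × (1/2)^(13.5/9.3873) = 1580 × (1/2)^1.4381 ≈ 583.1 μCi.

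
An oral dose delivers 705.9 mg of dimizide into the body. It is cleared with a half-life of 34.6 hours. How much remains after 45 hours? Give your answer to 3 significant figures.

Number of half-lives: n = 45/34.6 ≈ 1.3006.
Remaining = 705.9 × (1/2)^1.3006 = 705.9 × 0.40596 ≈ 286.57 mg.

287 mg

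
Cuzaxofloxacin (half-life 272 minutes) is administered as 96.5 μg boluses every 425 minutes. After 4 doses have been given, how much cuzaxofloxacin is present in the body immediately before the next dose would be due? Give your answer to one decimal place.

The 4 doses were given 1700, 1275, 850, 425 minutes ago.
Total = 96.5·(1/2)^(1700/272) + 96.5·(1/2)^(1275/272) + 96.5·(1/2)^(850/272) + 96.5·(1/2)^(425/272)
      = 1.2679 + 3.745 + 11.061 + 32.671 ≈ 48.746 μg.

48.7 μg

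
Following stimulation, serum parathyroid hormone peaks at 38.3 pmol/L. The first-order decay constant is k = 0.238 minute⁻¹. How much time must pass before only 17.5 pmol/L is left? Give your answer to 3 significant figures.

t½ = ln 2 / k = 0.69315 / 0.238 ≈ 2.9124 minutes.
Fraction remaining = 17.5/38.3 ≈ 0.45692.
n = log₂(38.3/17.5) = ln(2.1886)/ln 2 ≈ 1.13 half-lives.
t = n × t½ = 1.13 × 2.9124 ≈ 3.291 minutes.

3.29 minutes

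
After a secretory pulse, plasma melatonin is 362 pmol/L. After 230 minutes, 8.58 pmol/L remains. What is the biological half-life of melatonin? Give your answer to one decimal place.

A/A₀ = 8.58/362 ≈ 0.023702.
n = log₂(42.191) ≈ 5.3989 half-lives elapsed in 230 minutes.
t½ = 230/5.3989 ≈ 42.602 minutes.

42.6 minutes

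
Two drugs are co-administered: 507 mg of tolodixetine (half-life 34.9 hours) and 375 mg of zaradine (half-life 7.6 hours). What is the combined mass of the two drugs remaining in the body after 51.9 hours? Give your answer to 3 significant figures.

184 mg

tolodixetine: 507 × (1/2)^(51.9/34.9) = 507 × (1/2)^1.4871 ≈ 180.86 mg.
zaradine: 375 × (1/2)^(51.9/7.6) = 375 × (1/2)^6.8289 ≈ 3.2985 mg.
Total = 180.86 + 3.2985 ≈ 184.16 mg.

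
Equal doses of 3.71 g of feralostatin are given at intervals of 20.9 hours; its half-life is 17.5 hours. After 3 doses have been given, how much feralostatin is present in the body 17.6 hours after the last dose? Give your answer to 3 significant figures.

The 3 doses were given 59.4, 38.5, 17.6 hours ago.
Total = 3.71·(1/2)^(59.4/17.5) + 3.71·(1/2)^(38.5/17.5) + 3.71·(1/2)^(17.6/17.5)
      = 0.35285 + 0.80744 + 1.8477 ≈ 3.008 g.

3.01 g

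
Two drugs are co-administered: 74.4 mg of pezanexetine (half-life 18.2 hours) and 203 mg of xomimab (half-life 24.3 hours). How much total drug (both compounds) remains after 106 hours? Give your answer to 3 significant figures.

pezanexetine: 74.4 × (1/2)^(106/18.2) = 74.4 × (1/2)^5.8242 ≈ 1.3132 mg.
xomimab: 203 × (1/2)^(106/24.3) = 203 × (1/2)^4.3621 ≈ 9.871 mg.
Total = 1.3132 + 9.871 ≈ 11.184 mg.

11.2 mg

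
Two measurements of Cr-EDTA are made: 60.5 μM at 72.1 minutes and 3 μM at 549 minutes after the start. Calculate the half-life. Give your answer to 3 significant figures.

110 minutes

Over Δt = 549 − 72.1 = 476.9 minutes, the level fell by a factor of 60.5/3 ≈ 20.167.
n = log₂(20.167) ≈ 4.3339 half-lives, so t½ = 476.9/4.3339 ≈ 110.04 minutes.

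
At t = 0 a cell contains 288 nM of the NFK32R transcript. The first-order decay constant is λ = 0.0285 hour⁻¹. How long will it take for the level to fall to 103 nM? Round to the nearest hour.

t½ = ln 2 / λ = 0.69315 / 0.0285 ≈ 24.321 hours.
Fraction remaining = 103/288 ≈ 0.35764.
n = log₂(288/103) = ln(2.7961)/ln 2 ≈ 1.4834 half-lives.
t = n × t½ = 1.4834 × 24.321 ≈ 36.078 hours.

36 hours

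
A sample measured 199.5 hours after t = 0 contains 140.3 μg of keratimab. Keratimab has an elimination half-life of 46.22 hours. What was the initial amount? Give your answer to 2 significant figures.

2800 μg

Number of half-lives elapsed: n = 199.5/46.22 ≈ 4.3163.
A₀ = A × 2^n = 140.3 × 2^4.3163 = 140.3 × 19.922 ≈ 2795.1 μg.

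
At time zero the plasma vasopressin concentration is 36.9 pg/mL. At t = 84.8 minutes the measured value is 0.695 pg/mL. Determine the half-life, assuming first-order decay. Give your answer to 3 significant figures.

14.8 minutes

A/A₀ = 0.695/36.9 ≈ 0.018835.
n = log₂(53.094) ≈ 5.7305 half-lives elapsed in 84.8 minutes.
t½ = 84.8/5.7305 ≈ 14.798 minutes.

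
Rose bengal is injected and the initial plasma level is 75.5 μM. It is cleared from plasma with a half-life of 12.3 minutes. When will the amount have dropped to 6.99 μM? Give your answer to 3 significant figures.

Fraction remaining = 6.99/75.5 ≈ 0.092583.
n = log₂(75.5/6.99) = ln(10.801)/ln 2 ≈ 3.4331 half-lives.
t = n × t½ = 3.4331 × 12.3 ≈ 42.227 minutes.

42.2 minutes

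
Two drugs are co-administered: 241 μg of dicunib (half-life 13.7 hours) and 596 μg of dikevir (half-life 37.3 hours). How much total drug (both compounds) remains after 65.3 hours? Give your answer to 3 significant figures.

dicunib: 241 × (1/2)^(65.3/13.7) = 241 × (1/2)^4.7664 ≈ 8.8548 μg.
dikevir: 596 × (1/2)^(65.3/37.3) = 596 × (1/2)^1.7507 ≈ 177.11 μg.
Total = 8.8548 + 177.11 ≈ 185.96 μg.

186 μg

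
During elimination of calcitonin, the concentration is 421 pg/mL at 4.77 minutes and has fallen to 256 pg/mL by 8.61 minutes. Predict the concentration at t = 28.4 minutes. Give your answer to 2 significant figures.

20 pg/mL

Over Δt = 8.61 − 4.77 = 3.84 minutes, the level fell by a factor of 421/256 ≈ 1.6445.
n = log₂(1.6445) ≈ 0.71768 half-lives, so t½ = 3.84/0.71768 ≈ 5.3506 minutes.
From t = 8.61 to t = 28.4: 256 × (1/2)^((28.4−8.61)/5.3506) ≈ 19.717 pg/mL.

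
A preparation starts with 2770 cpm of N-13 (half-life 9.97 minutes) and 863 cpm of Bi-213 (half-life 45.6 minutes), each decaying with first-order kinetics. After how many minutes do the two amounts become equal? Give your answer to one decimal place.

Set 2770·(1/2)^(t/9.97) = 863·(1/2)^(t/45.6).
Taking log₂: log₂(2770/863) = t·(1/9.97 − 1/45.6).
log₂(3.2097) = 1.6825; 1/9.97 − 1/45.6 = 0.078371.
t = 1.6825 / 0.078371 ≈ 21.468 minutes.

21.5 minutes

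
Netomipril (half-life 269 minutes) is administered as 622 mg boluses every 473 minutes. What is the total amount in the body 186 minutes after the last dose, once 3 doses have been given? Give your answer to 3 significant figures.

The 3 doses were given 1132, 659, 186 minutes ago.
Total = 622·(1/2)^(1132/269) + 622·(1/2)^(659/269) + 622·(1/2)^(186/269)
      = 33.651 + 113.85 + 385.16 ≈ 532.66 mg.

533 mg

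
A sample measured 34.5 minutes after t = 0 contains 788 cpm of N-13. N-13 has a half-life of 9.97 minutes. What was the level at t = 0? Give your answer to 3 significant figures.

Number of half-lives elapsed: n = 34.5/9.97 ≈ 3.4604.
A₀ = A × 2^n = 788 × 2^3.4604 = 788 × 11.007 ≈ 8673.7 cpm.

8670 cpm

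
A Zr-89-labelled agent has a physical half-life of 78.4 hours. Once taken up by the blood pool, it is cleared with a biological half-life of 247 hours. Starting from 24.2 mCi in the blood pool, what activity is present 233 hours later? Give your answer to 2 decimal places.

1/t_eff = 1/t_phys + 1/t_biol = 1/78.4 + 1/247 = 0.016804 per hour.
t_eff = 78.4 × 247 / (78.4 + 247) ≈ 59.511 hours.
Remaining = 24.2 × (1/2)^(233/59.511) = 24.2 × (1/2)^3.9153 ≈ 1.604 mCi.

1.60 mCi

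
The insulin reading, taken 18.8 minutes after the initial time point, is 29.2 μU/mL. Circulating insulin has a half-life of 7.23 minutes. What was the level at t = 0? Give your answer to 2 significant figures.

Number of half-lives elapsed: n = 18.8/7.23 ≈ 2.6003.
A₀ = A × 2^n = 29.2 × 2^2.6003 = 29.2 × 6.064 ≈ 177.07 μU/mL.

180 μU/mL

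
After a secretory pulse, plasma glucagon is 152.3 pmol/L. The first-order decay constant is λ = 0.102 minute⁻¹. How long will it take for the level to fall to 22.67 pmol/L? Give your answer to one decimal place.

t½ = ln 2 / λ = 0.69315 / 0.102 ≈ 6.7956 minutes.
Fraction remaining = 22.67/152.3 ≈ 0.14885.
n = log₂(152.3/22.67) = ln(6.7181)/ln 2 ≈ 2.7481 half-lives.
t = n × t½ = 2.7481 × 6.7956 ≈ 18.675 minutes.

18.7 minutes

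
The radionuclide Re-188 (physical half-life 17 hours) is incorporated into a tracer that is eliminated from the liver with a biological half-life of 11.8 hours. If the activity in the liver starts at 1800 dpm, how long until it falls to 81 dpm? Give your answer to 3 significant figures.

1/t_eff = 1/t_phys + 1/t_biol = 1/17 + 1/11.8 = 0.14357 per hour.
t_eff = 17 × 11.8 / (17 + 11.8) ≈ 6.9653 hours.
n = log₂(1800/81) ≈ 4.4739; t = 4.4739 × 6.9653 ≈ 31.162 hours.

31.2 hours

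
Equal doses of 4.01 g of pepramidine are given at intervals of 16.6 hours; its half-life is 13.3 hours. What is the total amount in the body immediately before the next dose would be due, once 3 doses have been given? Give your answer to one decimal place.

The 3 doses were given 49.8, 33.2, 16.6 hours ago.
Total = 4.01·(1/2)^(49.8/13.3) + 4.01·(1/2)^(33.2/13.3) + 4.01·(1/2)^(16.6/13.3)
      = 0.29921 + 0.71072 + 1.6882 ≈ 2.6981 g.

2.7 g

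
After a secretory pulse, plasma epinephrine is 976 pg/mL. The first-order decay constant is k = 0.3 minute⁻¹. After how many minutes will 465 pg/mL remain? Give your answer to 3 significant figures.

t½ = ln 2 / k = 0.69315 / 0.3 ≈ 2.3105 minutes.
Fraction remaining = 465/976 ≈ 0.47643.
n = log₂(976/465) = ln(2.0989)/ln 2 ≈ 1.0697 half-lives.
t = n × t½ = 1.0697 × 2.3105 ≈ 2.4714 minutes.

2.47 minutes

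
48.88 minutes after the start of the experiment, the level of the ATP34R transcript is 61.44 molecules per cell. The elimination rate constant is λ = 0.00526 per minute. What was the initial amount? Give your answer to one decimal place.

t½ = ln 2 / λ = 0.69315 / 0.00526 ≈ 131.78 minutes.
Number of half-lives elapsed: n = 48.88/131.78 ≈ 0.37093.
A₀ = A × 2^n = 61.44 × 2^0.37093 = 61.44 × 1.2932 ≈ 79.453 molecules per cell.

79.5 molecules per cell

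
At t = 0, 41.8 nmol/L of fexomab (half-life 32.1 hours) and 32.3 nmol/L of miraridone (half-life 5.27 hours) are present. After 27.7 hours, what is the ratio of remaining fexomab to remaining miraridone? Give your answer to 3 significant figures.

fexomab: 41.8 × (1/2)^(27.7/32.1) = 41.8 × (1/2)^0.86293 ≈ 22.983 nmol/L.
miraridone: 32.3 × (1/2)^(27.7/5.27) = 32.3 × (1/2)^5.2562 ≈ 0.84516 nmol/L.
Ratio ≈ 22.983 / 0.84516 ≈ 27.194.

27.2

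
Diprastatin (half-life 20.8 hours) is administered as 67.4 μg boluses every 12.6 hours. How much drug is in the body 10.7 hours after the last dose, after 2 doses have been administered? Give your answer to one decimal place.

78.2 μg

The 2 doses were given 23.3, 10.7 hours ago.
Total = 67.4·(1/2)^(23.3/20.8) + 67.4·(1/2)^(10.7/20.8)
      = 31.006 + 47.185 ≈ 78.191 μg.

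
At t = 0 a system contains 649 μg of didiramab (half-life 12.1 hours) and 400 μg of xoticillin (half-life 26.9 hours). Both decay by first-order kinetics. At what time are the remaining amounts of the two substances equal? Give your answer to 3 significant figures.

15.4 hours

Set 649·(1/2)^(t/12.1) = 400·(1/2)^(t/26.9).
Taking log₂: log₂(649/400) = t·(1/12.1 − 1/26.9).
log₂(1.6225) = 0.69822; 1/12.1 − 1/26.9 = 0.04547.
t = 0.69822 / 0.04547 ≈ 15.356 hours.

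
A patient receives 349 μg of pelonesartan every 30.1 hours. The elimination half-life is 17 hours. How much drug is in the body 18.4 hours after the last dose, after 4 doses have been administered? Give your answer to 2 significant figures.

The 4 doses were given 108.7, 78.6, 48.5, 18.4 hours ago.
Total = 349·(1/2)^(108.7/17) + 349·(1/2)^(78.6/17) + 349·(1/2)^(48.5/17) + 349·(1/2)^(18.4/17)
      = 4.1496 + 14.158 + 48.306 + 164.82 ≈ 231.43 μg.

230 μg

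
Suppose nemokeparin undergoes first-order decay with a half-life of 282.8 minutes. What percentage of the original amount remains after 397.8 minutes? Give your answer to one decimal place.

37.7%

n = 397.8/282.8 ≈ 1.4066 half-lives.
Fraction remaining = (1/2)^1.4066 ≈ 0.37719, i.e. 37.719%.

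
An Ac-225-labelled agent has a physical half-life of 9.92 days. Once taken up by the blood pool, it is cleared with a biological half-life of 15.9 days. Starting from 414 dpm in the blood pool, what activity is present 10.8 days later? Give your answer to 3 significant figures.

1/t_eff = 1/t_phys + 1/t_biol = 1/9.92 + 1/15.9 = 0.1637 per day.
t_eff = 9.92 × 15.9 / (9.92 + 15.9) ≈ 6.1088 days.
Remaining = 414 × (1/2)^(10.8/6.1088) = 414 × (1/2)^1.768 ≈ 121.56 dpm.

122 dpm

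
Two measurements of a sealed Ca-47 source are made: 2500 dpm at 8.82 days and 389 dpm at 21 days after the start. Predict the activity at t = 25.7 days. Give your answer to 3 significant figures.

Over Δt = 21 − 8.82 = 12.18 days, the level fell by a factor of 2500/389 ≈ 6.4267.
n = log₂(6.4267) ≈ 2.6841 half-lives, so t½ = 12.18/2.6841 ≈ 4.5379 days.
From t = 21 to t = 25.7: 389 × (1/2)^((25.7−21)/4.5379) ≈ 189.74 dpm.

190 dpm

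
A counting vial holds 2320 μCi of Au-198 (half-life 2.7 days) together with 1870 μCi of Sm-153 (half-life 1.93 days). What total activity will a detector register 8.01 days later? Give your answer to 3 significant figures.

402 μCi

Au-198: 2320 × (1/2)^(8.01/2.7) = 2320 × (1/2)^2.9667 ≈ 296.78 μCi.
Sm-153: 1870 × (1/2)^(8.01/1.93) = 1870 × (1/2)^4.1503 ≈ 105.31 μCi.
Total = 296.78 + 105.31 ≈ 402.09 μCi.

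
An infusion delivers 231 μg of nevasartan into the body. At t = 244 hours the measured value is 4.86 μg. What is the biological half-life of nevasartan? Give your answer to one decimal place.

A/A₀ = 4.86/231 ≈ 0.021039.
n = log₂(47.531) ≈ 5.5708 half-lives elapsed in 244 hours.
t½ = 244/5.5708 ≈ 43.8 hours.

43.8 hours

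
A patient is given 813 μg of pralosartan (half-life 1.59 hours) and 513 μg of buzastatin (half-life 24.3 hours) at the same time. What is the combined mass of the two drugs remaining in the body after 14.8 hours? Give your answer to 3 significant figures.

338 μg

pralosartan: 813 × (1/2)^(14.8/1.59) = 813 × (1/2)^9.3082 ≈ 1.2825 μg.
buzastatin: 513 × (1/2)^(14.8/24.3) = 513 × (1/2)^0.60905 ≈ 336.34 μg.
Total = 1.2825 + 336.34 ≈ 337.62 μg.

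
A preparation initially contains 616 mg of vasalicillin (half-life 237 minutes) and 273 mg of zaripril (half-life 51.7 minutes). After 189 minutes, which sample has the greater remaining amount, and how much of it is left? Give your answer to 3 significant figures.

vasalicillin, 354 mg

vasalicillin: 616 × (1/2)^0.79747 ≈ 354.42 mg.
zaripril: 273 × (1/2)^3.6557 ≈ 21.661 mg.
Vasalicillin has more remaining, at ≈ 354.42 mg.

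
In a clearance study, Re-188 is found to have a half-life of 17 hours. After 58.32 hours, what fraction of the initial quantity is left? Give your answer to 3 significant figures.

0.0927

n = 58.32/17 ≈ 3.4306 half-lives.
Fraction remaining = (1/2)^3.4306 ≈ 0.092745.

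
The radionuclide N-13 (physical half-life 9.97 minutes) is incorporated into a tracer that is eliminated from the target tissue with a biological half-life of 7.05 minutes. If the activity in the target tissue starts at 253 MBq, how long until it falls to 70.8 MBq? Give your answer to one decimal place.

1/t_eff = 1/t_phys + 1/t_biol = 1/9.97 + 1/7.05 = 0.24214 per minute.
t_eff = 9.97 × 7.05 / (9.97 + 7.05) ≈ 4.1298 minutes.
n = log₂(253/70.8) ≈ 1.8373; t = 1.8373 × 4.1298 ≈ 7.5877 minutes.

7.6 minutes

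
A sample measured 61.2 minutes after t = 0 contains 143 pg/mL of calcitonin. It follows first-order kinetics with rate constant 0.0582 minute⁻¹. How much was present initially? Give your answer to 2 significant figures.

5000 pg/mL

t½ = ln 2 / λ = 0.69315 / 0.0582 ≈ 11.91 minutes.
Number of half-lives elapsed: n = 61.2/11.91 ≈ 5.1386.
A₀ = A × 2^n = 143 × 2^5.1386 = 143 × 35.228 ≈ 5037.6 pg/mL.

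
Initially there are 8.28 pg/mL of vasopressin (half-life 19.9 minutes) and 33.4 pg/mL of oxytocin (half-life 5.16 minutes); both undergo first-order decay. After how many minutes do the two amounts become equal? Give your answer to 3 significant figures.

Set 8.28·(1/2)^(t/19.9) = 33.4·(1/2)^(t/5.16).
Taking log₂: log₂(8.28/33.4) = t·(1/19.9 − 1/5.16).
log₂(0.2479) = -2.0121; 1/19.9 − 1/5.16 = -0.14355.
t = -2.0121 / -0.14355 ≈ 14.017 minutes.

14.0 minutes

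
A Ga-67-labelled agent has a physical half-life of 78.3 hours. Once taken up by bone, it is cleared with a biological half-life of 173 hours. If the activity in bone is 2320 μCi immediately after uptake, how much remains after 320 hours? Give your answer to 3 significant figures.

1/t_eff = 1/t_phys + 1/t_biol = 1/78.3 + 1/173 = 0.018552 per hour.
t_eff = 78.3 × 173 / (78.3 + 173) ≈ 53.903 hours.
Remaining = 2320 × (1/2)^(320/53.903) = 2320 × (1/2)^5.9366 ≈ 37.88 μCi.

37.9 μCi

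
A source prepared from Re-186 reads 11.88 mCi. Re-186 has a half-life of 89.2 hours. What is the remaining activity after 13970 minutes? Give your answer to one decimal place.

1.9 mCi

Convert the elapsed time: 13970 minutes = 232.833 hours.
Number of half-lives: n = 232.833/89.2 ≈ 2.6102.
Remaining = 11.88 × (1/2)^2.6102 = 11.88 × 0.16377 ≈ 1.9456 mCi.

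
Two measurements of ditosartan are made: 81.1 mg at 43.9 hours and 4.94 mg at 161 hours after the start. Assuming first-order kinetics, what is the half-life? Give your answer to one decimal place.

Over Δt = 161 − 43.9 = 117.1 hours, the level fell by a factor of 81.1/4.94 ≈ 16.417.
n = log₂(16.417) ≈ 4.0371 half-lives, so t½ = 117.1/4.0371 ≈ 29.006 hours.

29.0 hours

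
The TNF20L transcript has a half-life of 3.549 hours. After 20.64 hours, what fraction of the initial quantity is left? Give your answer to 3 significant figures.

0.0178

n = 20.64/3.549 ≈ 5.8157 half-lives.
Fraction remaining = (1/2)^5.8157 ≈ 0.017754.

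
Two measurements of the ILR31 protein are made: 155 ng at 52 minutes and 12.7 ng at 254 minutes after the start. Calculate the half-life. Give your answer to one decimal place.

Over Δt = 254 − 52 = 202 minutes, the level fell by a factor of 155/12.7 ≈ 12.205.
n = log₂(12.205) ≈ 3.6094 half-lives, so t½ = 202/3.6094 ≈ 55.965 minutes.

56.0 minutes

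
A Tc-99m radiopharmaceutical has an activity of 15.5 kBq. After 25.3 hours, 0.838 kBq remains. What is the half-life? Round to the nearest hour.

A/A₀ = 0.838/15.5 ≈ 0.054065.
n = log₂(18.496) ≈ 4.2092 half-lives elapsed in 25.3 hours.
t½ = 25.3/4.2092 ≈ 6.0107 hours.

6 hours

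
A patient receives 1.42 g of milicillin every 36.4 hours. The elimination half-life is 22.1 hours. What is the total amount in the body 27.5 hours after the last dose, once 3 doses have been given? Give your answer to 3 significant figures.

0.852 g

The 3 doses were given 100.3, 63.9, 27.5 hours ago.
Total = 1.42·(1/2)^(100.3/22.1) + 1.42·(1/2)^(63.9/22.1) + 1.42·(1/2)^(27.5/22.1)
      = 0.061105 + 0.19138 + 0.59938 ≈ 0.85186 g.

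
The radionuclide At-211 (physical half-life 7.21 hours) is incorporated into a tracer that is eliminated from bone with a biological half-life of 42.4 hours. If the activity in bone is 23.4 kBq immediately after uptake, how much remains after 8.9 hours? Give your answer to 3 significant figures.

8.60 kBq

1/t_eff = 1/t_phys + 1/t_biol = 1/7.21 + 1/42.4 = 0.16228 per hour.
t_eff = 7.21 × 42.4 / (7.21 + 42.4) ≈ 6.1621 hours.
Remaining = 23.4 × (1/2)^(8.9/6.1621) = 23.4 × (1/2)^1.4443 ≈ 8.5988 kBq.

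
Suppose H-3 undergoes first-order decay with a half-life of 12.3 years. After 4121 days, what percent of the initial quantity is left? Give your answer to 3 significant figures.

52.9%

4121 days = 11.2904 years.
n = 11.2904/12.3 ≈ 0.91792 half-lives.
Fraction remaining = (1/2)^0.91792 ≈ 0.52927, i.e. 52.927%.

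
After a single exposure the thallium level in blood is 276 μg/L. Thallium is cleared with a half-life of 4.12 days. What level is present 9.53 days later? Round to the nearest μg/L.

56 μg/L

Number of half-lives: n = 9.53/4.12 ≈ 2.3131.
Remaining = 276 × (1/2)^2.3131 = 276 × 0.20123 ≈ 55.539 μg/L.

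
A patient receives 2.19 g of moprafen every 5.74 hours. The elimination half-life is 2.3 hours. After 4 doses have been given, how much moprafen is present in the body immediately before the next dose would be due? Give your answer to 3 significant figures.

The 4 doses were given 22.96, 17.22, 11.48, 5.74 hours ago.
Total = 2.19·(1/2)^(22.96/2.3) + 2.19·(1/2)^(17.22/2.3) + 2.19·(1/2)^(11.48/2.3) + 2.19·(1/2)^(5.74/2.3)
      = 0.0021646 + 0.012208 + 0.068851 + 0.38831 ≈ 0.47153 g.

0.472 g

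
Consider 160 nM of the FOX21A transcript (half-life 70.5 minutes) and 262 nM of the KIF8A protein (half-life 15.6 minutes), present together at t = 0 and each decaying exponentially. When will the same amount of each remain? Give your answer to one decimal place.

14.3 minutes

Set 160·(1/2)^(t/70.5) = 262·(1/2)^(t/15.6).
Taking log₂: log₂(160/262) = t·(1/70.5 − 1/15.6).
log₂(0.61069) = -0.71149; 1/70.5 − 1/15.6 = -0.049918.
t = -0.71149 / -0.049918 ≈ 14.253 minutes.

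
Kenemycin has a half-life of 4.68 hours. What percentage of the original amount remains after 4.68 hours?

50%

n = 4.68/4.68 ≈ 1 half-life.
Fraction remaining = (1/2)^1 ≈ 0.5, i.e. 50%.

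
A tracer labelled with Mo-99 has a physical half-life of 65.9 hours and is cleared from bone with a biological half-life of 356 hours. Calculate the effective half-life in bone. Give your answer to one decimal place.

1/t_eff = 1/t_phys + 1/t_biol = 1/65.9 + 1/356 = 0.017983 per hour.
t_eff = 65.9 × 356 / (65.9 + 356) ≈ 55.607 hours.

55.6 hours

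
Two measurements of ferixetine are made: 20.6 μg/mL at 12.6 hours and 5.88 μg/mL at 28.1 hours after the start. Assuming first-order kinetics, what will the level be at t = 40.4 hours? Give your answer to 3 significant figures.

Over Δt = 28.1 − 12.6 = 15.5 hours, the level fell by a factor of 20.6/5.88 ≈ 3.5034.
n = log₂(3.5034) ≈ 1.8088 half-lives, so t½ = 15.5/1.8088 ≈ 8.5694 hours.
From t = 28.1 to t = 40.4: 5.88 × (1/2)^((40.4−28.1)/8.5694) ≈ 2.1742 μg/mL.

2.17 μg/mL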